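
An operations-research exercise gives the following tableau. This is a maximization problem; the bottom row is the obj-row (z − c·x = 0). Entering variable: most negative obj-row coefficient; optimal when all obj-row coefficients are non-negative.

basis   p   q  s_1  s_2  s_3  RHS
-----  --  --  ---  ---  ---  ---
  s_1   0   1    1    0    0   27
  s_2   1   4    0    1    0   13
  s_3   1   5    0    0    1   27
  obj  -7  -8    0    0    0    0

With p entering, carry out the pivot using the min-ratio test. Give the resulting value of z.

91

Ratio test on column p — row 1: entry 0 ≤ 0; row 2: 13/1 = 13; row 3: 27/1 = 27. Minimum is 13 at row 2 (s_2 leaves); pivot element 1.
Pivot on row 2; the obj-row RHS becomes 0 − (-7)·13 = 91.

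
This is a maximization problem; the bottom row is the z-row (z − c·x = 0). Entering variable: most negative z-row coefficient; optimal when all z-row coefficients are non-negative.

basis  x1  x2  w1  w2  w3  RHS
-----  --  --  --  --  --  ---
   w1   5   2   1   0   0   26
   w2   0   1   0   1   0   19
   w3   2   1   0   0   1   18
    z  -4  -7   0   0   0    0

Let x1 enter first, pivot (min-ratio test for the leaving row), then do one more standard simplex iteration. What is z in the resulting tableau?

91

Ratio test on column x1 — row 1: 26/5 = 26/5; row 2: entry 0 ≤ 0; row 3: 18/2 = 9. Minimum is 26/5 at row 1 (w1 leaves); pivot element 5.
Pivot on row 1; the z-row RHS becomes 0 − (-4)·(26/5) = 104/5.
Next entering variable (most negative z-row entry -27/5): x2.
Ratio test on column x2 — row 1: (26/5)/(2/5) = 13; row 2: 19/1 = 19; row 3: (38/5)/(1/5) = 38. Minimum is 13 at row 1 (x1 leaves); pivot element 2/5.
After the second pivot the z-row RHS is 104/5 − (-27/5)·13 = 91.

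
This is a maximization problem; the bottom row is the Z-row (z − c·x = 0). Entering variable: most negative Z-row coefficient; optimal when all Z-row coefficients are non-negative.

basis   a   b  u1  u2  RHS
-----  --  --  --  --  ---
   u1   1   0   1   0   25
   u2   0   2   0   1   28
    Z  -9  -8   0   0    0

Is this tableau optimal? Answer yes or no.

no

The Z-row has a negative entry -9 in column a, so it is not optimal.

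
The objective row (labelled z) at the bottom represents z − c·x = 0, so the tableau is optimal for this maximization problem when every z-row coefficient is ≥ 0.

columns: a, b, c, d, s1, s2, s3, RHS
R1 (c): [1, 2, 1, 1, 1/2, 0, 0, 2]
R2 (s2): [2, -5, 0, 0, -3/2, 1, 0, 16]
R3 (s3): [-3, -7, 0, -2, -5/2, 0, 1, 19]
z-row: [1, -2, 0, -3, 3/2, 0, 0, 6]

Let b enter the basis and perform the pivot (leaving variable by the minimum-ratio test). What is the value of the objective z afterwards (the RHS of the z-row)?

Ratio test on column b — row 1: 2/2 = 1; row 2: entry -5 ≤ 0; row 3: entry -7 ≤ 0. Minimum is 1 at row 1 (c leaves); pivot element 2.
Pivot on row 1; the z-row RHS becomes 6 − (-2)·1 = 8.

8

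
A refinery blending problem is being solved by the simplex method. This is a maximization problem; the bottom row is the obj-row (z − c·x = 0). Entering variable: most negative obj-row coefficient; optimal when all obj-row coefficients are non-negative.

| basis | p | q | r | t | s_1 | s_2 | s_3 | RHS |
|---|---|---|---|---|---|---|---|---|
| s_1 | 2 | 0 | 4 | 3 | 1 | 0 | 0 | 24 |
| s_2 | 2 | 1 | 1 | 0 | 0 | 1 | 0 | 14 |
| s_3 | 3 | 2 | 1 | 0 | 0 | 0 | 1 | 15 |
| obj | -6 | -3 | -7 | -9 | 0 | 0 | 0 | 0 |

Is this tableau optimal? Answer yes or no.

The obj-row has a negative entry -9 in column t, so it is not optimal.

no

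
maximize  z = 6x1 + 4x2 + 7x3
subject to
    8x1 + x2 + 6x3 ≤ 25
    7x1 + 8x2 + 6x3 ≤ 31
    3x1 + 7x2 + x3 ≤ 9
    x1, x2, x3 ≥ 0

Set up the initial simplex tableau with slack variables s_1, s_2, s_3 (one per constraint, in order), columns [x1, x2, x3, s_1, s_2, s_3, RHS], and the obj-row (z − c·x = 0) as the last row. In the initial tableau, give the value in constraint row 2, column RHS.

The RHS of constraint 2 is b_2 = 31.

31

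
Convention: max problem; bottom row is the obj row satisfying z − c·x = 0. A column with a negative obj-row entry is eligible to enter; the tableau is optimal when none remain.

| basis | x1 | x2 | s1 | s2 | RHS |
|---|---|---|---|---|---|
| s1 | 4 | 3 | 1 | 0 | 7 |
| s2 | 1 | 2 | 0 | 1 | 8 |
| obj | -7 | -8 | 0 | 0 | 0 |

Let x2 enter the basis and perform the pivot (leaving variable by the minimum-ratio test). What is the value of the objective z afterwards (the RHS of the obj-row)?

Ratio test on column x2 — row 1: 7/3 = 7/3; row 2: 8/2 = 4. Minimum is 7/3 at row 1 (s1 leaves); pivot element 3.
Pivot on row 1; the obj-row RHS becomes 0 − (-8)·(7/3) = 56/3.

56/3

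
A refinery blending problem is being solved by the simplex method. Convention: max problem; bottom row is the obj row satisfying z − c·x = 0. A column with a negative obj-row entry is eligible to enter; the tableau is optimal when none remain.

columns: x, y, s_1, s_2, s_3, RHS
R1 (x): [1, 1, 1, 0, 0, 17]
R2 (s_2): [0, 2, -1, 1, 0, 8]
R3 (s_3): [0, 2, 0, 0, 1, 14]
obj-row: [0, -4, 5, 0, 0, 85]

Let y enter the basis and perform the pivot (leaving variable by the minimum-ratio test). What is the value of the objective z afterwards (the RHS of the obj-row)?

101

Ratio test on column y — row 1: 17/1 = 17; row 2: 8/2 = 4; row 3: 14/2 = 7. Minimum is 4 at row 2 (s_2 leaves); pivot element 2.
Pivot on row 2; the obj-row RHS becomes 85 − (-4)·4 = 101.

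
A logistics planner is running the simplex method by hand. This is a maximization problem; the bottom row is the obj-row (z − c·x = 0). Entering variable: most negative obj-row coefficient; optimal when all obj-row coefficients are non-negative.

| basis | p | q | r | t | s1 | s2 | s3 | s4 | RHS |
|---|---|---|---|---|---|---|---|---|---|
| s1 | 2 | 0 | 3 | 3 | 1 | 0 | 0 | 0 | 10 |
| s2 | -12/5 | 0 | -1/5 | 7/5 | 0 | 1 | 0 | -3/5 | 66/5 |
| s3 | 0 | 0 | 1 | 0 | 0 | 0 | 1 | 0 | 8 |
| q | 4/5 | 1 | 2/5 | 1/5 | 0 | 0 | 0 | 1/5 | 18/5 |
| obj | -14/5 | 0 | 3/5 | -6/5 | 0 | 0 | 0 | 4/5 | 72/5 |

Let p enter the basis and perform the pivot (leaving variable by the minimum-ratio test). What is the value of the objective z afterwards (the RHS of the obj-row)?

27

Ratio test on column p — row 1: 10/2 = 5; row 2: entry -12/5 ≤ 0; row 3: entry 0 ≤ 0; row 4: (18/5)/(4/5) = 9/2. Minimum is 9/2 at row 4 (q leaves); pivot element 4/5.
Pivot on row 4; the obj-row RHS becomes 72/5 − (-14/5)·(9/2) = 27.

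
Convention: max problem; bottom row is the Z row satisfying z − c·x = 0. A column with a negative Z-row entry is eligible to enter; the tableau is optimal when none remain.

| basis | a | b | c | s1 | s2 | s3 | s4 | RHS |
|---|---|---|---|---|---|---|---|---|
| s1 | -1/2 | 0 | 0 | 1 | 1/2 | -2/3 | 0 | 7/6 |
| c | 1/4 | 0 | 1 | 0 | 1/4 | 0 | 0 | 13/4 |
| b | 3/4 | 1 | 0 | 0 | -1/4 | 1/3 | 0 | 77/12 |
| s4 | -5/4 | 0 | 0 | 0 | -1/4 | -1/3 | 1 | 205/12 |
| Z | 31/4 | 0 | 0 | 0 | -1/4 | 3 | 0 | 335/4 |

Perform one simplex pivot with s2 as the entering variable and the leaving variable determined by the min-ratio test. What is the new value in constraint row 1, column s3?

Ratio test on column s2 — row 1: (7/6)/(1/2) = 7/3; row 2: (13/4)/(1/4) = 13; row 3: entry -1/4 ≤ 0; row 4: entry -1/4 ≤ 0. Minimum is 7/3 at row 1 (s1 leaves); pivot element 1/2.
Divide row 1 by 1/2; eliminate column s2 from the other rows.
In the new row 1, the s3 entry is the old entry divided by the pivot: (-2/3)/(1/2) = -4/3.

-4/3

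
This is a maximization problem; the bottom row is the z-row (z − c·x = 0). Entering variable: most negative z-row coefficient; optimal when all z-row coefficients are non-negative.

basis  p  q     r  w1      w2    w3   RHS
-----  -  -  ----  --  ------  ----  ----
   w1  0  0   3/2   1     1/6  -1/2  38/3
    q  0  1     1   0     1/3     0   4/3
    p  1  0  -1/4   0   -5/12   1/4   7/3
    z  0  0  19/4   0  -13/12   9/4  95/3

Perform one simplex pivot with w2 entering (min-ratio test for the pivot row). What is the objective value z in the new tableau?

Ratio test on column w2 — row 1: (38/3)/(1/6) = 76; row 2: (4/3)/(1/3) = 4; row 3: entry -5/12 ≤ 0. Minimum is 4 at row 2 (q leaves); pivot element 1/3.
Pivot on row 2; the z-row RHS becomes 95/3 − (-13/12)·4 = 36.

36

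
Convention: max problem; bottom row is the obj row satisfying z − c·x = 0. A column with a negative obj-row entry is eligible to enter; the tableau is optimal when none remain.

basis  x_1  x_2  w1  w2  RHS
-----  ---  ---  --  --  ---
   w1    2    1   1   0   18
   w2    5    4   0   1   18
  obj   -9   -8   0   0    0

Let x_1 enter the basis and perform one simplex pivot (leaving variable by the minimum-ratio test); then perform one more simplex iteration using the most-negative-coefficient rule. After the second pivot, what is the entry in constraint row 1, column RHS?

27/2

Ratio test on column x_1 — row 1: 18/2 = 9; row 2: 18/5 = 18/5. Minimum is 18/5 at row 2 (w2 leaves); pivot element 5.
Divide row 2 by 5; eliminate column x_1 from the other rows.
Second iteration: most negative obj-row entry is -4/5 in column x_2, so x_2 enters.
Ratio test on column x_2 — row 1: entry -3/5 ≤ 0; row 2: (18/5)/(4/5) = 9/2. Minimum is 9/2 at row 2 (x_1 leaves); pivot element 4/5.
Divide row 2 by 4/5; eliminate column x_2 from the other rows.
After both pivots, the entry at constraint row 1, column RHS is 27/2.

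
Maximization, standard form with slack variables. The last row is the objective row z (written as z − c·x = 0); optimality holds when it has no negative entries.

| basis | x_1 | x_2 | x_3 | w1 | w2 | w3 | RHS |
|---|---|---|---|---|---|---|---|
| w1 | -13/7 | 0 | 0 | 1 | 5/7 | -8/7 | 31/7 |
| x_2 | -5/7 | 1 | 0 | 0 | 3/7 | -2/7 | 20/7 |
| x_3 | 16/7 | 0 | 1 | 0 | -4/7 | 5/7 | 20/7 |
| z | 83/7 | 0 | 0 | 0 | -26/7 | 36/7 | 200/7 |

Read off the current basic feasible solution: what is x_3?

x_3 is basic (row 3); its value is the RHS of that row, 20/7.

20/7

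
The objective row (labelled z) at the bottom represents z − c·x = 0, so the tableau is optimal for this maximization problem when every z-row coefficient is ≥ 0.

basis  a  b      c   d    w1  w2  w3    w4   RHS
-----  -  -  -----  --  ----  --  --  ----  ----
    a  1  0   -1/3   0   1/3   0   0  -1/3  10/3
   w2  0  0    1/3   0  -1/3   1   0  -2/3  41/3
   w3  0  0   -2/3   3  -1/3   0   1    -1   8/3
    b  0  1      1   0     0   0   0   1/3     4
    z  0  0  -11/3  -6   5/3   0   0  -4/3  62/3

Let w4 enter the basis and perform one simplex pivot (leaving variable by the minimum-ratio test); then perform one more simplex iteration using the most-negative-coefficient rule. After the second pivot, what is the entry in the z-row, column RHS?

66

Ratio test on column w4 — row 1: entry -1/3 ≤ 0; row 2: entry -2/3 ≤ 0; row 3: entry -1 ≤ 0; row 4: 4/(1/3) = 12. Minimum is 12 at row 4 (b leaves); pivot element 1/3.
Divide row 4 by 1/3; eliminate column w4 from the other rows.
Second iteration: most negative z-row entry is -6 in column d, so d enters.
Ratio test on column d — row 1: entry 0 ≤ 0; row 2: entry 0 ≤ 0; row 3: (44/3)/3 = 44/9; row 4: entry 0 ≤ 0. Minimum is 44/9 at row 3 (w3 leaves); pivot element 3.
Divide row 3 by 3; eliminate column d from the other rows.
After both pivots, the entry at the z-row, column RHS is 66.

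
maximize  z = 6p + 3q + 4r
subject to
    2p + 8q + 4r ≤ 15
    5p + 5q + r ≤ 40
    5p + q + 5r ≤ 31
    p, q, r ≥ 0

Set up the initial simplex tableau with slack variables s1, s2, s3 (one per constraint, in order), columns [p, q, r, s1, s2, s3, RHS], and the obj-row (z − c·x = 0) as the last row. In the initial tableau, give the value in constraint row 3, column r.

Constraint 3 has coefficient 5 on r.

5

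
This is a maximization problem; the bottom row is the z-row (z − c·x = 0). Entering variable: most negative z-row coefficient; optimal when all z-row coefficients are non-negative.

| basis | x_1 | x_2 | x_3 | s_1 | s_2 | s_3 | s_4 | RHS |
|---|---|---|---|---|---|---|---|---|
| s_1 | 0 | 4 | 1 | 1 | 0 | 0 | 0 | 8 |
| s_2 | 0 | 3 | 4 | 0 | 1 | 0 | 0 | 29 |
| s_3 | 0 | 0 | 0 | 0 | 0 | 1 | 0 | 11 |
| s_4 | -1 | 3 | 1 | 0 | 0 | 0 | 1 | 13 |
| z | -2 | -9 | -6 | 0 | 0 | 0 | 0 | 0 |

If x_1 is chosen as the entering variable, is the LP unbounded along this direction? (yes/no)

Every constraint-row entry in column x_1 is ≤ 0, so increasing x_1 is unbounded.

yes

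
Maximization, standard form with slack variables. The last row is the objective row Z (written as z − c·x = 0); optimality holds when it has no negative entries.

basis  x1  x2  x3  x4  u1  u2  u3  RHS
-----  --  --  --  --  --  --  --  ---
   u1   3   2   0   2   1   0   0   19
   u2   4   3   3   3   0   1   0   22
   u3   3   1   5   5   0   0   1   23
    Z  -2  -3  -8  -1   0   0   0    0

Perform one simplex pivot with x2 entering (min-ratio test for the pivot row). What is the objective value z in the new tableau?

22

Ratio test on column x2 — row 1: 19/2 = 19/2; row 2: 22/3 = 22/3; row 3: 23/1 = 23. Minimum is 22/3 at row 2 (u2 leaves); pivot element 3.
Pivot on row 2; the Z-row RHS becomes 0 − (-3)·(22/3) = 22.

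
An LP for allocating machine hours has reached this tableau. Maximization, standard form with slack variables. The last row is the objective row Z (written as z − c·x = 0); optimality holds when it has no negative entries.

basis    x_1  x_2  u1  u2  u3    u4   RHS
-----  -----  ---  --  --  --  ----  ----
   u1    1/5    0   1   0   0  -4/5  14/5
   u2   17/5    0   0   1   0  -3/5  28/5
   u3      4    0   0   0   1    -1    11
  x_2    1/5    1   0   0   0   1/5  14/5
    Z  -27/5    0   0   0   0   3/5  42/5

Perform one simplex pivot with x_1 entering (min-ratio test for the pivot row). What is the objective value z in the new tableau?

294/17

Ratio test on column x_1 — row 1: (14/5)/(1/5) = 14; row 2: (28/5)/(17/5) = 28/17; row 3: 11/4 = 11/4; row 4: (14/5)/(1/5) = 14. Minimum is 28/17 at row 2 (u2 leaves); pivot element 17/5.
Pivot on row 2; the Z-row RHS becomes 42/5 − (-27/5)·(28/17) = 294/17.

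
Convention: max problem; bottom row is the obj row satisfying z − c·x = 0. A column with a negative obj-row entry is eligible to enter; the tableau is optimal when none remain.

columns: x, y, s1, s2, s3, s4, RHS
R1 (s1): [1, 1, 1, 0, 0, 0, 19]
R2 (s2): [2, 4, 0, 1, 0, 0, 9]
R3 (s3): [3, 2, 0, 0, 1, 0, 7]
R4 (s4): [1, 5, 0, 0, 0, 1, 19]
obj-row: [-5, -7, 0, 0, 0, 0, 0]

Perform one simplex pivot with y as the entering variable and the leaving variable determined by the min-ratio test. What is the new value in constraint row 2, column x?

1/2

Ratio test on column y — row 1: 19/1 = 19; row 2: 9/4 = 9/4; row 3: 7/2 = 7/2; row 4: 19/5 = 19/5. Minimum is 9/4 at row 2 (s2 leaves); pivot element 4.
Divide row 2 by 4; eliminate column y from the other rows.
In the new row 2, the x entry is the old entry divided by the pivot: 2/4 = 1/2.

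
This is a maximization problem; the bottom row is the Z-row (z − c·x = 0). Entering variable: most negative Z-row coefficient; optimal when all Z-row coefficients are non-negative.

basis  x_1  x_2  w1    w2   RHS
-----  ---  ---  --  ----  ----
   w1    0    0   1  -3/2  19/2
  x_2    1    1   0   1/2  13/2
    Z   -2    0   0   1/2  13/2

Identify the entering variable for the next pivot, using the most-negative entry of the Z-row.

x_1

Negative Z-row entries: x_1: -2.
The most negative is -2 in column x_1, so x_1 enters.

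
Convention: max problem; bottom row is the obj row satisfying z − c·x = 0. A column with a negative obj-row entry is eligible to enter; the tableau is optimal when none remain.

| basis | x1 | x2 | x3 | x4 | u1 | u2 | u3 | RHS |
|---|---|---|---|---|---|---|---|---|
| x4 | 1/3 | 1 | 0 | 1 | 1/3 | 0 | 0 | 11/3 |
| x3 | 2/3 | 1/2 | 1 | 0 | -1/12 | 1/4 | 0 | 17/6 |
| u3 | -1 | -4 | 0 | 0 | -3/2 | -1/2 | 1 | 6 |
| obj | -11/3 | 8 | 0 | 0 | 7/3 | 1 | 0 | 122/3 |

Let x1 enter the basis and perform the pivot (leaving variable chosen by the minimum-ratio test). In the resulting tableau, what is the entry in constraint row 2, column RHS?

17/4

Ratio test on column x1 — row 1: (11/3)/(1/3) = 11; row 2: (17/6)/(2/3) = 17/4; row 3: entry -1 ≤ 0. Minimum is 17/4 at row 2 (x3 leaves); pivot element 2/3.
Divide row 2 by 2/3; eliminate column x1 from the other rows.
In the new row 2, the RHS entry is the old entry divided by the pivot: (17/6)/(2/3) = 17/4.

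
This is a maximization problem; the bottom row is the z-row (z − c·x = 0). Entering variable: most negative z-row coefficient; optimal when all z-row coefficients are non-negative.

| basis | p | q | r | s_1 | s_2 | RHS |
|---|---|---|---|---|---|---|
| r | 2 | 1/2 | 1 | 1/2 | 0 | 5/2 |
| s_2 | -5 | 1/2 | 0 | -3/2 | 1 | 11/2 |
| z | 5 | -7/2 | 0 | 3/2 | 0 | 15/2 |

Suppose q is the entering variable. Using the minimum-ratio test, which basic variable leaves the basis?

Column q entries and ratios — r: (5/2)/(1/2) = 5; s_2: (11/2)/(1/2) = 11.
Smallest ratio is 5 in the row of r, so r leaves.

r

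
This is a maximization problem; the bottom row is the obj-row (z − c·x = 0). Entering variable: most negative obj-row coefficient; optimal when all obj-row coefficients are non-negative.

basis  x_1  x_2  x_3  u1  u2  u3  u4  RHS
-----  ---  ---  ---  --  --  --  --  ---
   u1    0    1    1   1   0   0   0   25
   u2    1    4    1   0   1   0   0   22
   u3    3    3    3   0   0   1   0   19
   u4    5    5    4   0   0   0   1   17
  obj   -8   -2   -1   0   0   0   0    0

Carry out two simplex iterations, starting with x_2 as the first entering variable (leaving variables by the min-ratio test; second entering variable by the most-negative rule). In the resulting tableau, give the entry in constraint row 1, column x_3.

1

Ratio test on column x_2 — row 1: 25/1 = 25; row 2: 22/4 = 11/2; row 3: 19/3 = 19/3; row 4: 17/5 = 17/5. Minimum is 17/5 at row 4 (u4 leaves); pivot element 5.
Divide row 4 by 5; eliminate column x_2 from the other rows.
Second iteration: most negative obj-row entry is -6 in column x_1, so x_1 enters.
Ratio test on column x_1 — row 1: entry -1 ≤ 0; row 2: entry -3 ≤ 0; row 3: entry 0 ≤ 0; row 4: (17/5)/1 = 17/5. Minimum is 17/5 at row 4 (x_2 leaves); pivot element 1.
Divide row 4 by 1; eliminate column x_1 from the other rows.
After both pivots, the entry at constraint row 1, column x_3 is 1.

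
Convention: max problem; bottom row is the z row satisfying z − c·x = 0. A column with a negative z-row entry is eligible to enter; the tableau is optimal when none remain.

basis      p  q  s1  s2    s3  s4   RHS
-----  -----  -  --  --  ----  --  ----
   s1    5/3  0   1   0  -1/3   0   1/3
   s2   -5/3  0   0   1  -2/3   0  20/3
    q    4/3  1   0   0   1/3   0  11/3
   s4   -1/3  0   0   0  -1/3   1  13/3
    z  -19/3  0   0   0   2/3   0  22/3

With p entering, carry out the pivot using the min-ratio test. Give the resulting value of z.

43/5

Ratio test on column p — row 1: (1/3)/(5/3) = 1/5; row 2: entry -5/3 ≤ 0; row 3: (11/3)/(4/3) = 11/4; row 4: entry -1/3 ≤ 0. Minimum is 1/5 at row 1 (s1 leaves); pivot element 5/3.
Pivot on row 1; the z-row RHS becomes 22/3 − (-19/3)·(1/5) = 43/5.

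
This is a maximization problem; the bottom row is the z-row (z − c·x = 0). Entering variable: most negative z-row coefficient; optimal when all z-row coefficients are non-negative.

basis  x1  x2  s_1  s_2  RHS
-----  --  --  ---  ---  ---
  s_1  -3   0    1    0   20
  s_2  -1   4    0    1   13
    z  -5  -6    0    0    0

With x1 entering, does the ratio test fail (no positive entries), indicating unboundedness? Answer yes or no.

Every constraint-row entry in column x1 is ≤ 0, so increasing x1 is unbounded.

yes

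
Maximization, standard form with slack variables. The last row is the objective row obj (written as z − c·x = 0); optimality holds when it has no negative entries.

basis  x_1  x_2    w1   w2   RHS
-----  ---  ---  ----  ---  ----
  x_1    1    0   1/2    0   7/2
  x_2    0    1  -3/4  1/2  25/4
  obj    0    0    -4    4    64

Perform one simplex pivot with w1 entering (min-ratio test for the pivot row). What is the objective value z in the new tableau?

92

Ratio test on column w1 — row 1: (7/2)/(1/2) = 7; row 2: entry -3/4 ≤ 0. Minimum is 7 at row 1 (x_1 leaves); pivot element 1/2.
Pivot on row 1; the obj-row RHS becomes 64 − (-4)·7 = 92.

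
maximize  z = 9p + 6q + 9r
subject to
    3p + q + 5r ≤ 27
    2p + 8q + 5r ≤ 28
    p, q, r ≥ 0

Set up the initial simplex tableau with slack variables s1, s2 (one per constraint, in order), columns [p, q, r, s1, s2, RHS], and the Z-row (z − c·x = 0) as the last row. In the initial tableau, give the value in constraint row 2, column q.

Constraint 2 has coefficient 8 on q.

8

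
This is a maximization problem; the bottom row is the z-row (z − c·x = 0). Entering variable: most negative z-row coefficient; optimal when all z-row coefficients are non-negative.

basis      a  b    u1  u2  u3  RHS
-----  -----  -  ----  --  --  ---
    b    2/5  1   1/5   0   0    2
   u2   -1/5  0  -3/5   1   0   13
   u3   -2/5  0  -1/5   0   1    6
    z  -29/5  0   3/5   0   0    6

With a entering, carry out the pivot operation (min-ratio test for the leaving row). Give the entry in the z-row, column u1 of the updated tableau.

7/2

Ratio test on column a — row 1: 2/(2/5) = 5; row 2: entry -1/5 ≤ 0; row 3: entry -2/5 ≤ 0. Minimum is 5 at row 1 (b leaves); pivot element 2/5.
Divide row 1 by 2/5; eliminate column a from the other rows.
z-row update in column u1: 3/5 − (-29/5)·(1/2) = 7/2.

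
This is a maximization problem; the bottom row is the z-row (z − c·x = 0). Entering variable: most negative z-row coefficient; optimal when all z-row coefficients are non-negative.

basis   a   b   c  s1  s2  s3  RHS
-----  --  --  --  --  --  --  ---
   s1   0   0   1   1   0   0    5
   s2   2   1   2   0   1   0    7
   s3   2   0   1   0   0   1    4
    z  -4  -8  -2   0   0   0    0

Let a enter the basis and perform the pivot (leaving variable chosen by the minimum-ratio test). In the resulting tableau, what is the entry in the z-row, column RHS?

8

Ratio test on column a — row 1: entry 0 ≤ 0; row 2: 7/2 = 7/2; row 3: 4/2 = 2. Minimum is 2 at row 3 (s3 leaves); pivot element 2.
Divide row 3 by 2; eliminate column a from the other rows.
z-row update in column RHS: 0 − (-4)·2 = 8.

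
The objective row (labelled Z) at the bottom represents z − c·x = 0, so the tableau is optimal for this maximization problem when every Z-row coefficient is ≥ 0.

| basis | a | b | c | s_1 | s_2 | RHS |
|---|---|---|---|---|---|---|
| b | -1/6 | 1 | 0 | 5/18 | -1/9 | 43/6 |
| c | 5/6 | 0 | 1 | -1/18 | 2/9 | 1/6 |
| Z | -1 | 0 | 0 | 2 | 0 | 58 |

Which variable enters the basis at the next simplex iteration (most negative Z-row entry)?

Negative Z-row entries: a: -1.
The most negative is -1 in column a, so a enters.

a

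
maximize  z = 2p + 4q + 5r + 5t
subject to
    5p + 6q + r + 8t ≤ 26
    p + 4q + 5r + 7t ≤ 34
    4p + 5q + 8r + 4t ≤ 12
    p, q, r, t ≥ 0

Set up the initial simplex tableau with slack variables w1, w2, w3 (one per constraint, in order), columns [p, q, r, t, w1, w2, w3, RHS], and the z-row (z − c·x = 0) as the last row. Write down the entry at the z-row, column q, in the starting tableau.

The z-row carries the negated objective coefficients: the q entry is -4.

-4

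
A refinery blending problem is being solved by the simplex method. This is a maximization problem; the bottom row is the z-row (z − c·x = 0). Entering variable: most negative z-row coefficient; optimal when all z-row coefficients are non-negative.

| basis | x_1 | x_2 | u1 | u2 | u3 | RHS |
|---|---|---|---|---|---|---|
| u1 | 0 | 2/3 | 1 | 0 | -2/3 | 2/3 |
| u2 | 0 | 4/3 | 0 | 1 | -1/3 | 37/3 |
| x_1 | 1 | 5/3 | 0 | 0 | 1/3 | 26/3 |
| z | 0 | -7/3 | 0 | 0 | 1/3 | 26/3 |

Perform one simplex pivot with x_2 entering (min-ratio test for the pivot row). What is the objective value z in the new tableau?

11

Ratio test on column x_2 — row 1: (2/3)/(2/3) = 1; row 2: (37/3)/(4/3) = 37/4; row 3: (26/3)/(5/3) = 26/5. Minimum is 1 at row 1 (u1 leaves); pivot element 2/3.
Pivot on row 1; the z-row RHS becomes 26/3 − (-7/3)·1 = 11.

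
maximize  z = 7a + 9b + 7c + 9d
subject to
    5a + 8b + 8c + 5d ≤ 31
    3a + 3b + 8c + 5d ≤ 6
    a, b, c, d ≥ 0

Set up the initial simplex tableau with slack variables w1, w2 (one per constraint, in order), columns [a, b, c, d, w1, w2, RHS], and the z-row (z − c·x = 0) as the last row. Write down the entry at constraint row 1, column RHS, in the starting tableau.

31

The RHS of constraint 1 is b_1 = 31.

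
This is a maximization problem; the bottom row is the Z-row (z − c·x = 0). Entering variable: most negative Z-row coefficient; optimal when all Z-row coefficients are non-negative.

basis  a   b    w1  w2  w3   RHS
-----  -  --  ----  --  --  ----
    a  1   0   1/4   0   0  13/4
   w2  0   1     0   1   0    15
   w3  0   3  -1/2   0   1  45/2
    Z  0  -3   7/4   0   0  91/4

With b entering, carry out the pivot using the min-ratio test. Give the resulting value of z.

Ratio test on column b — row 1: entry 0 ≤ 0; row 2: 15/1 = 15; row 3: (45/2)/3 = 15/2. Minimum is 15/2 at row 3 (w3 leaves); pivot element 3.
Pivot on row 3; the Z-row RHS becomes 91/4 − (-3)·(15/2) = 181/4.

181/4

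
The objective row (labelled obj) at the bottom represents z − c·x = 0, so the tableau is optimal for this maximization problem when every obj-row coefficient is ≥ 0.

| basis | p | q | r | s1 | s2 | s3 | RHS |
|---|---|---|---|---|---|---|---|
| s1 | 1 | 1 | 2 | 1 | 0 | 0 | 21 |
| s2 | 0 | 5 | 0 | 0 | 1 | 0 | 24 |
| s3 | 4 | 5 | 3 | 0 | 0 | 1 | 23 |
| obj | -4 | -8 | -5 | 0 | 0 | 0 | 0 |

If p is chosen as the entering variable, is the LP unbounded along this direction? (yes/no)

Column p has positive entries in row(s) 1, 3, so the ratio test bounds it — not unbounded.

no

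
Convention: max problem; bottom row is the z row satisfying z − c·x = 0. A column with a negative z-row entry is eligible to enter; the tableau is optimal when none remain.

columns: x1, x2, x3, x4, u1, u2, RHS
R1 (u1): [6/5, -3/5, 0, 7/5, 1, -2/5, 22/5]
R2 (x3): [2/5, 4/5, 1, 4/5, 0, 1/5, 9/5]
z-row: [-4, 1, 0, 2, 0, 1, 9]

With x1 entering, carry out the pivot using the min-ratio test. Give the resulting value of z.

71/3

Ratio test on column x1 — row 1: (22/5)/(6/5) = 11/3; row 2: (9/5)/(2/5) = 9/2. Minimum is 11/3 at row 1 (u1 leaves); pivot element 6/5.
Pivot on row 1; the z-row RHS becomes 9 − (-4)·(11/3) = 71/3.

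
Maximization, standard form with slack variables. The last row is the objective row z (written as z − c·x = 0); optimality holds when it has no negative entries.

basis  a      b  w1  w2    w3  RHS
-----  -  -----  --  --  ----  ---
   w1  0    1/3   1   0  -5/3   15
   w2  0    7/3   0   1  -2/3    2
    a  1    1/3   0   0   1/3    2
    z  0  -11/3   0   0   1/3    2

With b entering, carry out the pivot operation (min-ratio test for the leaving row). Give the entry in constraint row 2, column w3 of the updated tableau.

-2/7

Ratio test on column b — row 1: 15/(1/3) = 45; row 2: 2/(7/3) = 6/7; row 3: 2/(1/3) = 6. Minimum is 6/7 at row 2 (w2 leaves); pivot element 7/3.
Divide row 2 by 7/3; eliminate column b from the other rows.
In the new row 2, the w3 entry is the old entry divided by the pivot: (-2/3)/(7/3) = -2/7.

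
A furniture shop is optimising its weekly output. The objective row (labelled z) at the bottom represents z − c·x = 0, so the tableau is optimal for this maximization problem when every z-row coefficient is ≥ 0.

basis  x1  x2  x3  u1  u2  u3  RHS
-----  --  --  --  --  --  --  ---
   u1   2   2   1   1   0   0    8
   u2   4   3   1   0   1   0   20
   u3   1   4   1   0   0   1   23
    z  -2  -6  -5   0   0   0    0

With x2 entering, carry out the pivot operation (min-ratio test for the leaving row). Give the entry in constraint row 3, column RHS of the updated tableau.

Ratio test on column x2 — row 1: 8/2 = 4; row 2: 20/3 = 20/3; row 3: 23/4 = 23/4. Minimum is 4 at row 1 (u1 leaves); pivot element 2.
Divide row 1 by 2; eliminate column x2 from the other rows.
Row 3 update in column RHS: 23 − 4·4 = 7.

7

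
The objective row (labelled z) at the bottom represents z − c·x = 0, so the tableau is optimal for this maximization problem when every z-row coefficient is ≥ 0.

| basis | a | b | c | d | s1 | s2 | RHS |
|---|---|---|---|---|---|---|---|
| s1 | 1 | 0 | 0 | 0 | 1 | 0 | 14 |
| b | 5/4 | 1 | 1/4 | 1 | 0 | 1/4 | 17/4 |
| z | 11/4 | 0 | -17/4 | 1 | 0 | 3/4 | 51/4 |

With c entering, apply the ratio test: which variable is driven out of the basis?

b

Column c entries and ratios — s1: 0 ≤ 0, skip; b: (17/4)/(1/4) = 17.
Smallest ratio is 17 in the row of b, so b leaves.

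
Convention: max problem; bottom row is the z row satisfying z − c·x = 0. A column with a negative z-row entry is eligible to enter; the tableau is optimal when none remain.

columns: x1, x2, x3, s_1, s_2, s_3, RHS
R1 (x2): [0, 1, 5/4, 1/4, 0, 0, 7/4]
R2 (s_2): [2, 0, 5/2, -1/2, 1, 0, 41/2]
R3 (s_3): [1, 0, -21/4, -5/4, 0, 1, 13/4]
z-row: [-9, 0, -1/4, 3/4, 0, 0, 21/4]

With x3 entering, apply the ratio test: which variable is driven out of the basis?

x2

Column x3 entries and ratios — x2: (7/4)/(5/4) = 7/5; s_2: (41/2)/(5/2) = 41/5; s_3: -21/4 ≤ 0, skip.
Smallest ratio is 7/5 in the row of x2, so x2 leaves.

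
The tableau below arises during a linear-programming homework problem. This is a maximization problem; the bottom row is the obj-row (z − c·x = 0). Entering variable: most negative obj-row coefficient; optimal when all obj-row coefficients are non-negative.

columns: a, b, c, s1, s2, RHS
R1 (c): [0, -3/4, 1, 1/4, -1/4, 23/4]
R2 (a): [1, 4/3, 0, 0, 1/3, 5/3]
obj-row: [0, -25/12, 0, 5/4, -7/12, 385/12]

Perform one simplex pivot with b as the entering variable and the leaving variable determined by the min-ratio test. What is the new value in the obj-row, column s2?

-1/16

Ratio test on column b — row 1: entry -3/4 ≤ 0; row 2: (5/3)/(4/3) = 5/4. Minimum is 5/4 at row 2 (a leaves); pivot element 4/3.
Divide row 2 by 4/3; eliminate column b from the other rows.
obj-row update in column s2: -7/12 − (-25/12)·(1/4) = -1/16.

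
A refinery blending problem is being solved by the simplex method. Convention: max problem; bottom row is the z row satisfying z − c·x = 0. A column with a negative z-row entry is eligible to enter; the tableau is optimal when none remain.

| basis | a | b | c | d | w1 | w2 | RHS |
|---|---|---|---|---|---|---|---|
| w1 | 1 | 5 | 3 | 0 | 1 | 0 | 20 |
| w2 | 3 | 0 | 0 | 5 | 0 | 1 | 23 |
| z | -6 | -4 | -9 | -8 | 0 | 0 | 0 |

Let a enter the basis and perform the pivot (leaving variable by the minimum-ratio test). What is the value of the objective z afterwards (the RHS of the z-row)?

Ratio test on column a — row 1: 20/1 = 20; row 2: 23/3 = 23/3. Minimum is 23/3 at row 2 (w2 leaves); pivot element 3.
Pivot on row 2; the z-row RHS becomes 0 − (-6)·(23/3) = 46.

46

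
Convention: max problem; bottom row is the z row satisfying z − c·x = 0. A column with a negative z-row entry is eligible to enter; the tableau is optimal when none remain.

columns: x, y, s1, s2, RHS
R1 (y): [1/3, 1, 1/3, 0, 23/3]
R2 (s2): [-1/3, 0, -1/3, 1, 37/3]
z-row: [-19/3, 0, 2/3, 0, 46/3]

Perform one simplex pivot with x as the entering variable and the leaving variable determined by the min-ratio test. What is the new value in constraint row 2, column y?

Ratio test on column x — row 1: (23/3)/(1/3) = 23; row 2: entry -1/3 ≤ 0. Minimum is 23 at row 1 (y leaves); pivot element 1/3.
Divide row 1 by 1/3; eliminate column x from the other rows.
Row 2 update in column y: 0 − (-1/3)·3 = 1.

1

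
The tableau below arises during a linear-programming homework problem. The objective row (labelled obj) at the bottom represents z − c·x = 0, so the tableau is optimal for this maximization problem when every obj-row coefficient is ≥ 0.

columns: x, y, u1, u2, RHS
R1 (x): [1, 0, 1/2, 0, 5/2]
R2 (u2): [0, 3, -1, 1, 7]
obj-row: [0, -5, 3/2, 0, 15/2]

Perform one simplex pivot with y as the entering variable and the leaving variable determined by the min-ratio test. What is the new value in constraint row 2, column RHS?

Ratio test on column y — row 1: entry 0 ≤ 0; row 2: 7/3 = 7/3. Minimum is 7/3 at row 2 (u2 leaves); pivot element 3.
Divide row 2 by 3; eliminate column y from the other rows.
In the new row 2, the RHS entry is the old entry divided by the pivot: 7/3 = 7/3.

7/3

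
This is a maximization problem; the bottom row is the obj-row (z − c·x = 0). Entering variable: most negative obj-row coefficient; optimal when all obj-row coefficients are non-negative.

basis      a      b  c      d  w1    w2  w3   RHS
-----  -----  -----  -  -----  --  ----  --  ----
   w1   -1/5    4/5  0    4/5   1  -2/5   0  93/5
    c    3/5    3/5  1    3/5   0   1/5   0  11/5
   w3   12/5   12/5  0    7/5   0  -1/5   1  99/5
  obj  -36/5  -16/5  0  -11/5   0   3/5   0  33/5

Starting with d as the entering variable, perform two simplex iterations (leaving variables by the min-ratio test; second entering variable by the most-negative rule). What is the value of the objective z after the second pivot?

33

Ratio test on column d — row 1: (93/5)/(4/5) = 93/4; row 2: (11/5)/(3/5) = 11/3; row 3: (99/5)/(7/5) = 99/7. Minimum is 11/3 at row 2 (c leaves); pivot element 3/5.
Pivot on row 2; the obj-row RHS becomes 33/5 − (-11/5)·(11/3) = 44/3.
Next entering variable (most negative obj-row entry -5): a.
Ratio test on column a — row 1: entry -1 ≤ 0; row 2: (11/3)/1 = 11/3; row 3: (44/3)/1 = 44/3. Minimum is 11/3 at row 2 (d leaves); pivot element 1.
After the second pivot the obj-row RHS is 44/3 − (-5)·(11/3) = 33.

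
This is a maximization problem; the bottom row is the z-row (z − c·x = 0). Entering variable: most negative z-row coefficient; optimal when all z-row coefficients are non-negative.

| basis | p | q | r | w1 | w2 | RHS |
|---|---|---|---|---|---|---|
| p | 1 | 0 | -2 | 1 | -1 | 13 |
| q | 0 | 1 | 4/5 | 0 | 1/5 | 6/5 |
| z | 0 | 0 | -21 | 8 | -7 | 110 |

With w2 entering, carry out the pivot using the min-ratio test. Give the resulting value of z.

152

Ratio test on column w2 — row 1: entry -1 ≤ 0; row 2: (6/5)/(1/5) = 6. Minimum is 6 at row 2 (q leaves); pivot element 1/5.
Pivot on row 2; the z-row RHS becomes 110 − (-7)·6 = 152.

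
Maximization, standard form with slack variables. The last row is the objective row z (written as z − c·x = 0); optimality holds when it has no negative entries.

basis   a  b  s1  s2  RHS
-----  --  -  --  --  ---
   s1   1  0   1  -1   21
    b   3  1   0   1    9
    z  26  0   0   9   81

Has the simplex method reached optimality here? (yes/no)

yes

Every z-row coefficient is ≥ 0, so the tableau is optimal.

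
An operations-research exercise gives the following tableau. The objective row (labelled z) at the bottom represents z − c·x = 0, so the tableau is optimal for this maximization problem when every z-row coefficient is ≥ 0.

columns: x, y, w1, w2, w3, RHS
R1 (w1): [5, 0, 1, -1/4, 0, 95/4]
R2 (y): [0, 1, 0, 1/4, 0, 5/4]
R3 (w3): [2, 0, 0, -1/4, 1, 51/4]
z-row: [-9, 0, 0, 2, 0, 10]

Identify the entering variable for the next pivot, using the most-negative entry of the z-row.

x

Negative z-row entries: x: -9.
The most negative is -9 in column x, so x enters.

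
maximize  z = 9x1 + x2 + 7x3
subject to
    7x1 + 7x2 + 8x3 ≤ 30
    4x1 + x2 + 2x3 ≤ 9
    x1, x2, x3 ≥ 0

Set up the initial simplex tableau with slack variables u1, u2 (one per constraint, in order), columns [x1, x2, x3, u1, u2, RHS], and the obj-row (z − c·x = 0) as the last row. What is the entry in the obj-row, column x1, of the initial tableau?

The obj-row carries the negated objective coefficients: the x1 entry is -9.

-9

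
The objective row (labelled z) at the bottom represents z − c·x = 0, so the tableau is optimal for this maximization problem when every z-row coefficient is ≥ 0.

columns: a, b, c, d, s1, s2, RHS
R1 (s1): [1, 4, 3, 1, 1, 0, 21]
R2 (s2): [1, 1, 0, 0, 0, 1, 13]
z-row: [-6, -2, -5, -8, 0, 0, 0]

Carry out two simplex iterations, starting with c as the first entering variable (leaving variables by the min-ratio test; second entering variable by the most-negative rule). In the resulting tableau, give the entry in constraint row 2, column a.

1

Ratio test on column c — row 1: 21/3 = 7; row 2: entry 0 ≤ 0. Minimum is 7 at row 1 (s1 leaves); pivot element 3.
Divide row 1 by 3; eliminate column c from the other rows.
Second iteration: most negative z-row entry is -19/3 in column d, so d enters.
Ratio test on column d — row 1: 7/(1/3) = 21; row 2: entry 0 ≤ 0. Minimum is 21 at row 1 (c leaves); pivot element 1/3.
Divide row 1 by 1/3; eliminate column d from the other rows.
After both pivots, the entry at constraint row 2, column a is 1.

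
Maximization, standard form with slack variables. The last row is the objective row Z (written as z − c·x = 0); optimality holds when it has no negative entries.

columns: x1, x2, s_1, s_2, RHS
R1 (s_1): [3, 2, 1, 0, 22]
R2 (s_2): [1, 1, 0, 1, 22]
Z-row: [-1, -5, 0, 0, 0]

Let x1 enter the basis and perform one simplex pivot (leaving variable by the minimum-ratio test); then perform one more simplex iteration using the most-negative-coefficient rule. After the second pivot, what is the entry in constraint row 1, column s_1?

Ratio test on column x1 — row 1: 22/3 = 22/3; row 2: 22/1 = 22. Minimum is 22/3 at row 1 (s_1 leaves); pivot element 3.
Divide row 1 by 3; eliminate column x1 from the other rows.
Second iteration: most negative Z-row entry is -13/3 in column x2, so x2 enters.
Ratio test on column x2 — row 1: (22/3)/(2/3) = 11; row 2: (44/3)/(1/3) = 44. Minimum is 11 at row 1 (x1 leaves); pivot element 2/3.
Divide row 1 by 2/3; eliminate column x2 from the other rows.
After both pivots, the entry at constraint row 1, column s_1 is 1/2.

1/2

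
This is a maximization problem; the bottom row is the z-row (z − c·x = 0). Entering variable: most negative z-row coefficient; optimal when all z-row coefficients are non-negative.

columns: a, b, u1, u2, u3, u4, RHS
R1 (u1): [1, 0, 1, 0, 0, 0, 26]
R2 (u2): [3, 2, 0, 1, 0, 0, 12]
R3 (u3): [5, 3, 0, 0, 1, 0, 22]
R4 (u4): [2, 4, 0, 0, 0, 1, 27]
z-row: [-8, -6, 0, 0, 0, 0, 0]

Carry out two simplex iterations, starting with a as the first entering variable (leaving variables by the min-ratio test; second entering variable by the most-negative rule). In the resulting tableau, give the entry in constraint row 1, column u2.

Ratio test on column a — row 1: 26/1 = 26; row 2: 12/3 = 4; row 3: 22/5 = 22/5; row 4: 27/2 = 27/2. Minimum is 4 at row 2 (u2 leaves); pivot element 3.
Divide row 2 by 3; eliminate column a from the other rows.
Second iteration: most negative z-row entry is -2/3 in column b, so b enters.
Ratio test on column b — row 1: entry -2/3 ≤ 0; row 2: 4/(2/3) = 6; row 3: entry -1/3 ≤ 0; row 4: 19/(8/3) = 57/8. Minimum is 6 at row 2 (a leaves); pivot element 2/3.
Divide row 2 by 2/3; eliminate column b from the other rows.
After both pivots, the entry at constraint row 1, column u2 is 0.

0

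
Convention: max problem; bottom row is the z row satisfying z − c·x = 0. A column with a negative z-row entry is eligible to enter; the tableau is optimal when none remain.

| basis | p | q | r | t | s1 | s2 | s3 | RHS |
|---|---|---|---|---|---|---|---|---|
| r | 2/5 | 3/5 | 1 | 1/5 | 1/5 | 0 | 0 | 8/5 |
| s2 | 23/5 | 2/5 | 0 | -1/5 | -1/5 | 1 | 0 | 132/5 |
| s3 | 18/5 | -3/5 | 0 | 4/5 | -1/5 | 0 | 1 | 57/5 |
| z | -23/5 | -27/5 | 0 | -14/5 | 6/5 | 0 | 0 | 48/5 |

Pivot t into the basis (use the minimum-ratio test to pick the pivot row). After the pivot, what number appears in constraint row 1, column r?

5

Ratio test on column t — row 1: (8/5)/(1/5) = 8; row 2: entry -1/5 ≤ 0; row 3: (57/5)/(4/5) = 57/4. Minimum is 8 at row 1 (r leaves); pivot element 1/5.
Divide row 1 by 1/5; eliminate column t from the other rows.
In the new row 1, the r entry is the old entry divided by the pivot: 1/(1/5) = 5.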